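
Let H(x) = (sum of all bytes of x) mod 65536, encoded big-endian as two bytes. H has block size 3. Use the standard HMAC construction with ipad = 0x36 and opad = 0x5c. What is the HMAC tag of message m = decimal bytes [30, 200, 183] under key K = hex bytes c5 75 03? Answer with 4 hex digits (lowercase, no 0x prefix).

012c

Key hex bytes c5 75 03 is exactly B = 3 bytes: K' = c5 75 03.
K' ⊕ ipad = f3 43 35.  K' ⊕ opad = 99 29 5f.
Inner input = (K'⊕ipad) ∥ m = f3 43 35 ∥ 1e c8 b7.
Inner hash: sum = 243+67+53+30+200+183 = 776 → 03 08.
Outer input = (K'⊕opad) ∥ inner = 99 29 5f ∥ 03 08.
Outer hash (tag): sum = 153+41+95+3+8 = 300 → 01 2c.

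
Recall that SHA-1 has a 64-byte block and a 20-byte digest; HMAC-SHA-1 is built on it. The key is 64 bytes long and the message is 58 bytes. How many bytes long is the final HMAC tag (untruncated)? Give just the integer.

The tag is one SHA-1 digest: 20 bytes.

20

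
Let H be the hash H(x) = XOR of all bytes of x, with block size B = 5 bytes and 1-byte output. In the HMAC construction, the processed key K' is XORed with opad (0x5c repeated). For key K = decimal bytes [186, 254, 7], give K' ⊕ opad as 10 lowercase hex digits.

e6a25b5c5c

Key decimal bytes [186, 254, 7] = ba fe 07 is 3 bytes ≤ B = 5; zero-pad to 5 bytes: K' = ba fe 07 00 00.
XOR each byte with 0x5c: ba⊕5c=e6, fe⊕5c=a2, 07⊕5c=5b, 00⊕5c=5c, 00⊕5c=5c.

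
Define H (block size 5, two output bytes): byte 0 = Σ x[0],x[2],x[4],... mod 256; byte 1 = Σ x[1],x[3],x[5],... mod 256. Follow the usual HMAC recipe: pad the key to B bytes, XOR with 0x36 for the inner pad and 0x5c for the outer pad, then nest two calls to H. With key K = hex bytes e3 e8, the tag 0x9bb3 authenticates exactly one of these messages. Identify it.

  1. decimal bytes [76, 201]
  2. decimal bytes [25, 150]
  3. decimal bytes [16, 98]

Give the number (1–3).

Key hex bytes e3 e8 is 2 bytes ≤ B = 5; zero-pad to 5 bytes: K' = e3 e8 00 00 00.
K' ⊕ ipad = d5 de 36 36 36; K' ⊕ opad = bf b4 5c 5c 5c.
m1: inner = H(d5 de 36 36 36 4c c9) = 0a 60; tag = H(bf b4 5c 5c 5c 0a 60) = d71a
m2: inner = H(d5 de 36 36 36 19 96) = d7 2d; tag = H(bf b4 5c 5c 5c d7 2d) = a4e7
m3: inner = H(d5 de 36 36 36 10 62) = a3 24; tag = H(bf b4 5c 5c 5c a3 24) = 9bb3 ← matches

3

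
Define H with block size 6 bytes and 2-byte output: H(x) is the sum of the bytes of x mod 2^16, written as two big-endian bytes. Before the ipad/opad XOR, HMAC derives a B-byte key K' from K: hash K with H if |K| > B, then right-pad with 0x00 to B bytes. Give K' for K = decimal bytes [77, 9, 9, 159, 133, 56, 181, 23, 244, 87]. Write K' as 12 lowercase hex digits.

|K| = 10 > B = 6, so first hash the key.
H(K): sum = 77+9+9+159+133+56+181+23+244+87 = 978 → 03 d2.
Zero-pad H(K) = 03 d2 to 6 bytes: K' = 03 d2 00 00 00 00.

03d200000000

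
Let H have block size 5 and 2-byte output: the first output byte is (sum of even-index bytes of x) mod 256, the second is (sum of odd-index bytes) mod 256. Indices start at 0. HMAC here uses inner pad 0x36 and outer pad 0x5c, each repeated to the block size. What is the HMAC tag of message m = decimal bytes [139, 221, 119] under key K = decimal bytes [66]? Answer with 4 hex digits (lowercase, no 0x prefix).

Key decimal bytes [66] = 42 is 1 byte ≤ B = 5; zero-pad to 5 bytes: K' = 42 00 00 00 00.
K' ⊕ ipad = 74 36 36 36 36.  K' ⊕ opad = 1e 5c 5c 5c 5c.
Inner input = (K'⊕ipad) ∥ m = 74 36 36 36 36 ∥ 8b dd 77.
Inner hash: even-index sum = 445 mod 256 = 189; odd-index sum = 366 mod 256 = 110 → bd 6e.
Outer input = (K'⊕opad) ∥ inner = 1e 5c 5c 5c 5c ∥ bd 6e.
Outer hash (tag): even-index sum = 324 mod 256 = 68; odd-index sum = 373 mod 256 = 117 → 44 75.

4475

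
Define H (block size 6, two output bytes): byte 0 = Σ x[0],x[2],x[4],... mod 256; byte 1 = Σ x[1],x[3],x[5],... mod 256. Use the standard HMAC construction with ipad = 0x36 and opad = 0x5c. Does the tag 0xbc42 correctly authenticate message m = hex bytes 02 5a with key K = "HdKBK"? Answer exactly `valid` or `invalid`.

Key "HdKBK" = 48 64 4b 42 4b is 5 bytes ≤ B = 6; zero-pad to 6 bytes: K' = 48 64 4b 42 4b 00.
K' ⊕ ipad = 7e 52 7d 74 7d 36; K' ⊕ opad = 14 38 17 1e 17 5c.
Inner hash: even-index sum = 378 mod 256 = 122; odd-index sum = 342 mod 256 = 86 → 7a 56.
Outer hash (recomputed tag): even-index sum = 188 mod 256 = 188; odd-index sum = 264 mod 256 = 8 → bc 08.
Recomputed tag = bc08; claimed = bc42 → mismatch.

invalid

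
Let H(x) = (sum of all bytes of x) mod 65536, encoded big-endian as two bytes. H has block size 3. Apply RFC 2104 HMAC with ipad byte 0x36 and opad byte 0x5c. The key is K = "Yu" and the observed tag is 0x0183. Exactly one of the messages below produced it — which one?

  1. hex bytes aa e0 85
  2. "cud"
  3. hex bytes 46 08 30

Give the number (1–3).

Key "Yu" = 59 75 is 2 bytes ≤ B = 3; zero-pad to 3 bytes: K' = 59 75 00.
K' ⊕ ipad = 6f 43 36; K' ⊕ opad = 05 29 5c.
m1: inner = H(6f 43 36 aa e0 85) = 02 f7; tag = H(05 29 5c 02 f7) = 0183 ← matches
m2: inner = H(6f 43 36 63 75 64) = 02 24; tag = H(05 29 5c 02 24) = 00b0
m3: inner = H(6f 43 36 46 08 30) = 01 66; tag = H(05 29 5c 01 66) = 00f1

1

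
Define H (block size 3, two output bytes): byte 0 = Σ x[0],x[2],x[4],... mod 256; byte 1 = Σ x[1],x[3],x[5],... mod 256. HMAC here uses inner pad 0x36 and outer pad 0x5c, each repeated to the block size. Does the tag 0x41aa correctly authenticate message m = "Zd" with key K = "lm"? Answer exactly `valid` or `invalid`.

invalid

Key "lm" = 6c 6d is 2 bytes ≤ B = 3; zero-pad to 3 bytes: K' = 6c 6d 00.
K' ⊕ ipad = 5a 5b 36; K' ⊕ opad = 30 31 5c.
Inner hash: even-index sum = 244 mod 256 = 244; odd-index sum = 181 mod 256 = 181 → f4 b5.
Outer hash (recomputed tag): even-index sum = 321 mod 256 = 65; odd-index sum = 293 mod 256 = 37 → 41 25.
Recomputed tag = 4125; claimed = 41aa → mismatch.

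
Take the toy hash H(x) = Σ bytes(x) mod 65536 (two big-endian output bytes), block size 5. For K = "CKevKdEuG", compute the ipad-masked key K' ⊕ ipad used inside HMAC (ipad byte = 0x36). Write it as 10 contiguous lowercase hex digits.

352f363636

Key "CKevKdEuG" = 43 4b 65 76 4b 64 45 75 47 is 9 bytes > B = 5, so hash it first: H(key) = 03 19, then zero-pad to 5 bytes: K' = 03 19 00 00 00.
XOR each byte with 0x36: 03⊕36=35, 19⊕36=2f, 00⊕36=36, 00⊕36=36, 00⊕36=36.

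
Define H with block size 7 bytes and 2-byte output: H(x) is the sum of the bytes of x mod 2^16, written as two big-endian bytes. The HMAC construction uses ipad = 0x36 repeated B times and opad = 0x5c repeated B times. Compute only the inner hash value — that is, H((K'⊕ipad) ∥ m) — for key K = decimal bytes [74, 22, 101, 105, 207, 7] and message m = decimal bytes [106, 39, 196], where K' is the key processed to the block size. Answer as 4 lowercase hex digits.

0403

Key decimal bytes [74, 22, 101, 105, 207, 7] = 4a 16 65 69 cf 07 is 6 bytes ≤ B = 7; zero-pad to 7 bytes: K' = 4a 16 65 69 cf 07 00.
K' ⊕ ipad = 7c 20 53 5f f9 31 36.
Inner input = 7c 20 53 5f f9 31 36 ∥ 6a 27 c4.
Inner hash: sum = 124+32+83+95+249+49+54+106+39+196 = 1027 → 04 03.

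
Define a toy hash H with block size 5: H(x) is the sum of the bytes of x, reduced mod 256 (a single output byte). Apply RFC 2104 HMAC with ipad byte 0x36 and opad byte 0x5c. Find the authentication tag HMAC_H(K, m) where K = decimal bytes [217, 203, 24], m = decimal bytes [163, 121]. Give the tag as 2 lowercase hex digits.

Key decimal bytes [217, 203, 24] = d9 cb 18 is 3 bytes ≤ B = 5; zero-pad to 5 bytes: K' = d9 cb 18 00 00.
K' ⊕ ipad = ef fd 2e 36 36.  K' ⊕ opad = 85 97 44 5c 5c.
Inner input = (K'⊕ipad) ∥ m = ef fd 2e 36 36 ∥ a3 79.
Inner hash: sum = 239+253+46+54+54+163+121 = 930; mod 256 = 162 → a2.
Outer input = (K'⊕opad) ∥ inner = 85 97 44 5c 5c ∥ a2.
Outer hash (tag): sum = 133+151+68+92+92+162 = 698; mod 256 = 186 → ba.

ba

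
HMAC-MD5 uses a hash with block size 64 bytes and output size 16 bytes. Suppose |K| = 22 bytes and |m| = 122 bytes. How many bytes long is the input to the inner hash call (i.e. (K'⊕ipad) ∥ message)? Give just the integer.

186

Key is 22 ≤ 64 bytes, zero-padded: |K'| = 64.
Inner input = (K'⊕ipad) ∥ m → 64 + 122 = 186 bytes.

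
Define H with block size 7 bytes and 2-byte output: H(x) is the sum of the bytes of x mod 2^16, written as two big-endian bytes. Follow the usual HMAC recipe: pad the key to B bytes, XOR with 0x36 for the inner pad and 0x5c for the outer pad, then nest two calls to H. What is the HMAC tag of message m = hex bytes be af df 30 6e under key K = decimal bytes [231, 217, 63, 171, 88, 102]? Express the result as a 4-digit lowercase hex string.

037e

Key decimal bytes [231, 217, 63, 171, 88, 102] = e7 d9 3f ab 58 66 is 6 bytes ≤ B = 7; zero-pad to 7 bytes: K' = e7 d9 3f ab 58 66 00.
K' ⊕ ipad = d1 ef 09 9d 6e 50 36.  K' ⊕ opad = bb 85 63 f7 04 3a 5c.
Inner input = (K'⊕ipad) ∥ m = d1 ef 09 9d 6e 50 36 ∥ be af df 30 6e.
Inner hash: sum = 209+239+9+157+110+80+54+190+175+223+48+110 = 1604 → 06 44.
Outer input = (K'⊕opad) ∥ inner = bb 85 63 f7 04 3a 5c ∥ 06 44.
Outer hash (tag): sum = 187+133+99+247+4+58+92+6+68 = 894 → 03 7e.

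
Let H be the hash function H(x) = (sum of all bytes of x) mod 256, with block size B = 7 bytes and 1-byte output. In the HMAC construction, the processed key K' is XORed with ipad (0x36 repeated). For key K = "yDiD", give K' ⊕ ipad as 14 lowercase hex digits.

Key "yDiD" = 79 44 69 44 is 4 bytes ≤ B = 7; zero-pad to 7 bytes: K' = 79 44 69 44 00 00 00.
XOR each byte with 0x36: 79⊕36=4f, 44⊕36=72, 69⊕36=5f, 44⊕36=72, 00⊕36=36, 00⊕36=36, 00⊕36=36.

4f725f72363636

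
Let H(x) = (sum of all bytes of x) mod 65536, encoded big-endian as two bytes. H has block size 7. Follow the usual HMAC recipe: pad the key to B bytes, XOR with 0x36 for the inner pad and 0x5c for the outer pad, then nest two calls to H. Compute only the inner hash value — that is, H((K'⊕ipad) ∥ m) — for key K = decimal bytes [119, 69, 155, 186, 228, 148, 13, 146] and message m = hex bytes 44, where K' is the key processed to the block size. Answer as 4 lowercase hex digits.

01a2

Key decimal bytes [119, 69, 155, 186, 228, 148, 13, 146] = 77 45 9b ba e4 94 0d 92 is 8 bytes > B = 7, so hash it first: H(key) = 04 28, then zero-pad to 7 bytes: K' = 04 28 00 00 00 00 00.
K' ⊕ ipad = 32 1e 36 36 36 36 36.
Inner input = 32 1e 36 36 36 36 36 ∥ 44.
Inner hash: sum = 50+30+54+54+54+54+54+68 = 418 → 01 a2.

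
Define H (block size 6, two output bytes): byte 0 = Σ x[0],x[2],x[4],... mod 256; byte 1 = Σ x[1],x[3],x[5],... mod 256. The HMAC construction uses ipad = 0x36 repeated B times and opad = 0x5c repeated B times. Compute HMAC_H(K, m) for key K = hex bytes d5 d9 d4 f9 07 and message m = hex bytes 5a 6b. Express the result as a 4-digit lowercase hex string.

bce5

Key hex bytes d5 d9 d4 f9 07 is 5 bytes ≤ B = 6; zero-pad to 6 bytes: K' = d5 d9 d4 f9 07 00.
K' ⊕ ipad = e3 ef e2 cf 31 36.  K' ⊕ opad = 89 85 88 a5 5b 5c.
Inner input = (K'⊕ipad) ∥ m = e3 ef e2 cf 31 36 ∥ 5a 6b.
Inner hash: even-index sum = 592 mod 256 = 80; odd-index sum = 607 mod 256 = 95 → 50 5f.
Outer input = (K'⊕opad) ∥ inner = 89 85 88 a5 5b 5c ∥ 50 5f.
Outer hash (tag): even-index sum = 444 mod 256 = 188; odd-index sum = 485 mod 256 = 229 → bc e5.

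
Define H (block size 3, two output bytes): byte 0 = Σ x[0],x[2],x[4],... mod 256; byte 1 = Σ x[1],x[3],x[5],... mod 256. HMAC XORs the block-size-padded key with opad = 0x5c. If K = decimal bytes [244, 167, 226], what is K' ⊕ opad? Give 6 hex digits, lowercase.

Key decimal bytes [244, 167, 226] = f4 a7 e2 is exactly B = 3 bytes: K' = f4 a7 e2.
XOR each byte with 0x5c: f4⊕5c=a8, a7⊕5c=fb, e2⊕5c=be.

a8fbbe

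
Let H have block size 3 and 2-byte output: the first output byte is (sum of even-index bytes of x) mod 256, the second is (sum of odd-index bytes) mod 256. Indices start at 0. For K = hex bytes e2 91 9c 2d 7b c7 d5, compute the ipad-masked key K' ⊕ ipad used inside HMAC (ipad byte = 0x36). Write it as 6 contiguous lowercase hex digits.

f8b336

Key hex bytes e2 91 9c 2d 7b c7 d5 is 7 bytes > B = 3, so hash it first: H(key) = ce 85, then zero-pad to 3 bytes: K' = ce 85 00.
XOR each byte with 0x36: ce⊕36=f8, 85⊕36=b3, 00⊕36=36.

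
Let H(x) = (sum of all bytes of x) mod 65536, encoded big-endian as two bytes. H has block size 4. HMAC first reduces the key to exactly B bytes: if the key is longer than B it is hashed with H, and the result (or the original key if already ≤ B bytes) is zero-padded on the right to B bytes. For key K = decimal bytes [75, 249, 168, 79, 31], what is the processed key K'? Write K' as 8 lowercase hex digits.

025a0000

|K| = 5 > B = 4, so first hash the key.
H(K): sum = 75+249+168+79+31 = 602 → 02 5a.
Zero-pad H(K) = 02 5a to 4 bytes: K' = 02 5a 00 00.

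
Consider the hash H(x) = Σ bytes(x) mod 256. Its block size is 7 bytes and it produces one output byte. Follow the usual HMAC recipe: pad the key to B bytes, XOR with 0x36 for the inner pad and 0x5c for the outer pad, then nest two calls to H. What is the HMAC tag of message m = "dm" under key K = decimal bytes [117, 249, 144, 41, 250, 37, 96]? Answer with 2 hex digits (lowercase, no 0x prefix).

47

Key decimal bytes [117, 249, 144, 41, 250, 37, 96] = 75 f9 90 29 fa 25 60 is exactly B = 7 bytes: K' = 75 f9 90 29 fa 25 60.
K' ⊕ ipad = 43 cf a6 1f cc 13 56.  K' ⊕ opad = 29 a5 cc 75 a6 79 3c.
Inner input = (K'⊕ipad) ∥ m = 43 cf a6 1f cc 13 56 ∥ 64 6d.
Inner hash: sum = 67+207+166+31+204+19+86+100+109 = 989; mod 256 = 221 → dd.
Outer input = (K'⊕opad) ∥ inner = 29 a5 cc 75 a6 79 3c ∥ dd.
Outer hash (tag): sum = 41+165+204+117+166+121+60+221 = 1095; mod 256 = 71 → 47.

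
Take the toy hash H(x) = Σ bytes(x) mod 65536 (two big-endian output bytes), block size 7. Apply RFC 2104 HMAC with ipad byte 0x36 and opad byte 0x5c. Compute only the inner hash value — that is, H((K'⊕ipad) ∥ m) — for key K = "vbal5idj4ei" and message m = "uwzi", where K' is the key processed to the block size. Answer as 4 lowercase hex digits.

Key "vbal5idj4ei" = 76 62 61 6c 35 69 64 6a 34 65 69 is 11 bytes > B = 7, so hash it first: H(key) = 04 13, then zero-pad to 7 bytes: K' = 04 13 00 00 00 00 00.
K' ⊕ ipad = 32 25 36 36 36 36 36.
Inner input = 32 25 36 36 36 36 36 ∥ 75 77 7a 69.
Inner hash: sum = 50+37+54+54+54+54+54+117+119+122+105 = 820 → 03 34.

0334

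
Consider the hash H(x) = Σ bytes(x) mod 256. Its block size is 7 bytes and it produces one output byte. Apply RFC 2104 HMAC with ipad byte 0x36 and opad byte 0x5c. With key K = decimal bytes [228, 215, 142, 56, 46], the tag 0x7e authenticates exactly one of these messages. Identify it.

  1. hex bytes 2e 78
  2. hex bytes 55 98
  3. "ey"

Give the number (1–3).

3

Key decimal bytes [228, 215, 142, 56, 46] = e4 d7 8e 38 2e is 5 bytes ≤ B = 7; zero-pad to 7 bytes: K' = e4 d7 8e 38 2e 00 00.
K' ⊕ ipad = d2 e1 b8 0e 18 36 36; K' ⊕ opad = b8 8b d2 64 72 5c 5c.
m1: inner = H(d2 e1 b8 0e 18 36 36 2e 78) = a3; tag = H(b8 8b d2 64 72 5c 5c a3) = 46
m2: inner = H(d2 e1 b8 0e 18 36 36 55 98) = ea; tag = H(b8 8b d2 64 72 5c 5c ea) = 8d
m3: inner = H(d2 e1 b8 0e 18 36 36 65 79) = db; tag = H(b8 8b d2 64 72 5c 5c db) = 7e ← matches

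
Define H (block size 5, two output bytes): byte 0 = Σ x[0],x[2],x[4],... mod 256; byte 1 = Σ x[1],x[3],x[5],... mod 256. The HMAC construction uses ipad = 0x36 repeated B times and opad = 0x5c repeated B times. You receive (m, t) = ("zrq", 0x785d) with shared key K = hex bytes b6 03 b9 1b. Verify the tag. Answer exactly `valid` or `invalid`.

valid

Key hex bytes b6 03 b9 1b is 4 bytes ≤ B = 5; zero-pad to 5 bytes: K' = b6 03 b9 1b 00.
K' ⊕ ipad = 80 35 8f 2d 36; K' ⊕ opad = ea 5f e5 47 5c.
Inner hash: even-index sum = 439 mod 256 = 183; odd-index sum = 333 mod 256 = 77 → b7 4d.
Outer hash (recomputed tag): even-index sum = 632 mod 256 = 120; odd-index sum = 349 mod 256 = 93 → 78 5d.
Recomputed tag = 785d; claimed = 785d → match.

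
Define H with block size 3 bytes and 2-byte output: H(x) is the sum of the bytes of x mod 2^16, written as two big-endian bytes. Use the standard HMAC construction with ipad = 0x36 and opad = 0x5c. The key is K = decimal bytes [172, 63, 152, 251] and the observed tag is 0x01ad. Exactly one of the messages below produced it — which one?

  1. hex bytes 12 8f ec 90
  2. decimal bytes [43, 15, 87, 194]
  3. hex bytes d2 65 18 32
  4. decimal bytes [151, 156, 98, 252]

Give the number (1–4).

1

Key decimal bytes [172, 63, 152, 251] = ac 3f 98 fb is 4 bytes > B = 3, so hash it first: H(key) = 02 7e, then zero-pad to 3 bytes: K' = 02 7e 00.
K' ⊕ ipad = 34 48 36; K' ⊕ opad = 5e 22 5c.
m1: inner = H(34 48 36 12 8f ec 90) = 02 cf; tag = H(5e 22 5c 02 cf) = 01ad ← matches
m2: inner = H(34 48 36 2b 0f 57 c2) = 02 05; tag = H(5e 22 5c 02 05) = 00e3
m3: inner = H(34 48 36 d2 65 18 32) = 02 33; tag = H(5e 22 5c 02 33) = 0111
m4: inner = H(34 48 36 97 9c 62 fc) = 03 43; tag = H(5e 22 5c 03 43) = 0122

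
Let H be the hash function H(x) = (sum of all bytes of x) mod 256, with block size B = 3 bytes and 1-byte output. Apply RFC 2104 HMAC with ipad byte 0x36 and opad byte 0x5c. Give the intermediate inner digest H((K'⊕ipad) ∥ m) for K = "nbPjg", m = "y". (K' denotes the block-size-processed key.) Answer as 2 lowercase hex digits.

ac

Key "nbPjg" = 6e 62 50 6a 67 is 5 bytes > B = 3, so hash it first: H(key) = f1, then zero-pad to 3 bytes: K' = f1 00 00.
K' ⊕ ipad = c7 36 36.
Inner input = c7 36 36 ∥ 79.
Inner hash: sum = 199+54+54+121 = 428; mod 256 = 172 → ac.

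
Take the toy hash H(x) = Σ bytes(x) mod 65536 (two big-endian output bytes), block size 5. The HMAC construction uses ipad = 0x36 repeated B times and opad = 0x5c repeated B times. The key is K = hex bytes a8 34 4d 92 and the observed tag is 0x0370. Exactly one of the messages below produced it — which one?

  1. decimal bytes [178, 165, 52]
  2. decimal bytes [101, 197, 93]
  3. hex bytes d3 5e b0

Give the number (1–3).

Key hex bytes a8 34 4d 92 is 4 bytes ≤ B = 5; zero-pad to 5 bytes: K' = a8 34 4d 92 00.
K' ⊕ ipad = 9e 02 7b a4 36; K' ⊕ opad = f4 68 11 ce 5c.
m1: inner = H(9e 02 7b a4 36 b2 a5 34) = 03 80; tag = H(f4 68 11 ce 5c 03 80) = 031a
m2: inner = H(9e 02 7b a4 36 65 c5 5d) = 03 7c; tag = H(f4 68 11 ce 5c 03 7c) = 0316
m3: inner = H(9e 02 7b a4 36 d3 5e b0) = 03 d6; tag = H(f4 68 11 ce 5c 03 d6) = 0370 ← matches

3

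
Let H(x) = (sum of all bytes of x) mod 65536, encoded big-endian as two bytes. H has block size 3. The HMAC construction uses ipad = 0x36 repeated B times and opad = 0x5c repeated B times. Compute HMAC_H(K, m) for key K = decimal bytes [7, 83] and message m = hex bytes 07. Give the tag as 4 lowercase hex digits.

0199

Key decimal bytes [7, 83] = 07 53 is 2 bytes ≤ B = 3; zero-pad to 3 bytes: K' = 07 53 00.
K' ⊕ ipad = 31 65 36.  K' ⊕ opad = 5b 0f 5c.
Inner input = (K'⊕ipad) ∥ m = 31 65 36 ∥ 07.
Inner hash: sum = 49+101+54+7 = 211 → 00 d3.
Outer input = (K'⊕opad) ∥ inner = 5b 0f 5c ∥ 00 d3.
Outer hash (tag): sum = 91+15+92+0+211 = 409 → 01 99.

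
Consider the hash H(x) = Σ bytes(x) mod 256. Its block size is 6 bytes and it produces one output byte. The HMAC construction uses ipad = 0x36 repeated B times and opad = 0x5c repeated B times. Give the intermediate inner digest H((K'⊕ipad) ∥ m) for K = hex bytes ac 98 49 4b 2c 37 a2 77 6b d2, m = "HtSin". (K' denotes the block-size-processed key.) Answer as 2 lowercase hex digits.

9b

Key hex bytes ac 98 49 4b 2c 37 a2 77 6b d2 is 10 bytes > B = 6, so hash it first: H(key) = 91, then zero-pad to 6 bytes: K' = 91 00 00 00 00 00.
K' ⊕ ipad = a7 36 36 36 36 36.
Inner input = a7 36 36 36 36 36 ∥ 48 74 53 69 6e.
Inner hash: sum = 167+54+54+54+54+54+72+116+83+105+110 = 923; mod 256 = 155 → 9b.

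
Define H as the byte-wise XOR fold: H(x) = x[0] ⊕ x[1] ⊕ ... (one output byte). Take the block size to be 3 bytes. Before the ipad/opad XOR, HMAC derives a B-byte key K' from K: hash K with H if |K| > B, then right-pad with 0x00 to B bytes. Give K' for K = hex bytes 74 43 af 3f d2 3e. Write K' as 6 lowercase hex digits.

4b0000

|K| = 6 > B = 3, so first hash the key.
H(K): XOR 74⊕43⊕af⊕3f⊕d2⊕3e = 4b.
Zero-pad H(K) = 4b to 3 bytes: K' = 4b 00 00.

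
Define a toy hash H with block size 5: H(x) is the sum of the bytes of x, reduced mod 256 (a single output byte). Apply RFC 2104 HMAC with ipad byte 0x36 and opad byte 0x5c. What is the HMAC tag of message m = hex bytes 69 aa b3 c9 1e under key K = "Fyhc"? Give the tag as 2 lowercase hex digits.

63

Key "Fyhc" = 46 79 68 63 is 4 bytes ≤ B = 5; zero-pad to 5 bytes: K' = 46 79 68 63 00.
K' ⊕ ipad = 70 4f 5e 55 36.  K' ⊕ opad = 1a 25 34 3f 5c.
Inner input = (K'⊕ipad) ∥ m = 70 4f 5e 55 36 ∥ 69 aa b3 c9 1e.
Inner hash: sum = 112+79+94+85+54+105+170+179+201+30 = 1109; mod 256 = 85 → 55.
Outer input = (K'⊕opad) ∥ inner = 1a 25 34 3f 5c ∥ 55.
Outer hash (tag): sum = 26+37+52+63+92+85 = 355; mod 256 = 99 → 63.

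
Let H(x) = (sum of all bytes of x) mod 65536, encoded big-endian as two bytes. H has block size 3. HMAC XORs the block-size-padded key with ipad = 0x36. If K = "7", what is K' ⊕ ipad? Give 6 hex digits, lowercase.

Key "7" = 37 is 1 byte ≤ B = 3; zero-pad to 3 bytes: K' = 37 00 00.
XOR each byte with 0x36: 37⊕36=01, 00⊕36=36, 00⊕36=36.

013636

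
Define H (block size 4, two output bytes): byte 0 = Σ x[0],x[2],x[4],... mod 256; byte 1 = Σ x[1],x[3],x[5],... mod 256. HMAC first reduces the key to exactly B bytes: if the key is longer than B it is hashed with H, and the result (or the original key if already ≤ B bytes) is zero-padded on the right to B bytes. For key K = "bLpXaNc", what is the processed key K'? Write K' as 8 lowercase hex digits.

|K| = 7 > B = 4, so first hash the key.
H(K): even-index sum = 406 mod 256 = 150; odd-index sum = 242 mod 256 = 242 → 96 f2.
Zero-pad H(K) = 96 f2 to 4 bytes: K' = 96 f2 00 00.

96f20000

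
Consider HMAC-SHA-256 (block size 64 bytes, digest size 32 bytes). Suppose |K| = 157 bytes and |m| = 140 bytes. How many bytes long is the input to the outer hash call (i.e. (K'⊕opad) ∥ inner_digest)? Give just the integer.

Key is 157 > 64 bytes, so it is hashed to 32 bytes then zero-padded to 64: |K'| = 64.
Outer input = (K'⊕opad) ∥ H(inner) → 64 + 32 = 96 bytes.

96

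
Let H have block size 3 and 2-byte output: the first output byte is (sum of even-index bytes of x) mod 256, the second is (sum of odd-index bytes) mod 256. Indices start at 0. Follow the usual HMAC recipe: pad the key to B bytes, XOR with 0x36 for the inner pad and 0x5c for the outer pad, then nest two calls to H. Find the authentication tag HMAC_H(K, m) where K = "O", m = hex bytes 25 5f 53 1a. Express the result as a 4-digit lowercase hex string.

Key "O" = 4f is 1 byte ≤ B = 3; zero-pad to 3 bytes: K' = 4f 00 00.
K' ⊕ ipad = 79 36 36.  K' ⊕ opad = 13 5c 5c.
Inner input = (K'⊕ipad) ∥ m = 79 36 36 ∥ 25 5f 53 1a.
Inner hash: even-index sum = 296 mod 256 = 40; odd-index sum = 174 mod 256 = 174 → 28 ae.
Outer input = (K'⊕opad) ∥ inner = 13 5c 5c ∥ 28 ae.
Outer hash (tag): even-index sum = 285 mod 256 = 29; odd-index sum = 132 mod 256 = 132 → 1d 84.

1d84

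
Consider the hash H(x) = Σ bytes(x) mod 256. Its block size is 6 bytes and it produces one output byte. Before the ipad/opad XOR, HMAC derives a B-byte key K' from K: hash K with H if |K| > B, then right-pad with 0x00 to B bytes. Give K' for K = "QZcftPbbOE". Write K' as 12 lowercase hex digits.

900000000000

|K| = 10 > B = 6, so first hash the key.
H(K): sum = 81+90+99+102+116+80+98+98+79+69 = 912; mod 256 = 144 → 90.
Zero-pad H(K) = 90 to 6 bytes: K' = 90 00 00 00 00 00.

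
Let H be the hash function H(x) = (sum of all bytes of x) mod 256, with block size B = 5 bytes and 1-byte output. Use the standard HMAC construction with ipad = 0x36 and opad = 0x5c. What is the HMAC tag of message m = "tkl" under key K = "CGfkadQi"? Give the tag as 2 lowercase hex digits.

05

Key "CGfkadQi" = 43 47 66 6b 61 64 51 69 is 8 bytes > B = 5, so hash it first: H(key) = da, then zero-pad to 5 bytes: K' = da 00 00 00 00.
K' ⊕ ipad = ec 36 36 36 36.  K' ⊕ opad = 86 5c 5c 5c 5c.
Inner input = (K'⊕ipad) ∥ m = ec 36 36 36 36 ∥ 74 6b 6c.
Inner hash: sum = 236+54+54+54+54+116+107+108 = 783; mod 256 = 15 → 0f.
Outer input = (K'⊕opad) ∥ inner = 86 5c 5c 5c 5c ∥ 0f.
Outer hash (tag): sum = 134+92+92+92+92+15 = 517; mod 256 = 5 → 05.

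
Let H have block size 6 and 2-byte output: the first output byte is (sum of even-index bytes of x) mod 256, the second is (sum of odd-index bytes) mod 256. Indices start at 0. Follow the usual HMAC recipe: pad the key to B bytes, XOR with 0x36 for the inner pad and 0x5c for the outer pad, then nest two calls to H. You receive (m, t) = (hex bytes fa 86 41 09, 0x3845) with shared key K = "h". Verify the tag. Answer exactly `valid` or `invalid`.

invalid

Key "h" = 68 is 1 byte ≤ B = 6; zero-pad to 6 bytes: K' = 68 00 00 00 00 00.
K' ⊕ ipad = 5e 36 36 36 36 36; K' ⊕ opad = 34 5c 5c 5c 5c 5c.
Inner hash: even-index sum = 517 mod 256 = 5; odd-index sum = 305 mod 256 = 49 → 05 31.
Outer hash (recomputed tag): even-index sum = 241 mod 256 = 241; odd-index sum = 325 mod 256 = 69 → f1 45.
Recomputed tag = f145; claimed = 3845 → mismatch.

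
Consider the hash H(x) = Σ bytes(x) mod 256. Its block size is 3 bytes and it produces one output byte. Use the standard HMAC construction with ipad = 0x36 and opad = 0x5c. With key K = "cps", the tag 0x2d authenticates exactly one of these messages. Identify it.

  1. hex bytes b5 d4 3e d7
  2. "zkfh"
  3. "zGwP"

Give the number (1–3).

2

Key "cps" = 63 70 73 is exactly B = 3 bytes: K' = 63 70 73.
K' ⊕ ipad = 55 46 45; K' ⊕ opad = 3f 2c 2f.
m1: inner = H(55 46 45 b5 d4 3e d7) = 7e; tag = H(3f 2c 2f 7e) = 18
m2: inner = H(55 46 45 7a 6b 66 68) = 93; tag = H(3f 2c 2f 93) = 2d ← matches
m3: inner = H(55 46 45 7a 47 77 50) = 68; tag = H(3f 2c 2f 68) = 02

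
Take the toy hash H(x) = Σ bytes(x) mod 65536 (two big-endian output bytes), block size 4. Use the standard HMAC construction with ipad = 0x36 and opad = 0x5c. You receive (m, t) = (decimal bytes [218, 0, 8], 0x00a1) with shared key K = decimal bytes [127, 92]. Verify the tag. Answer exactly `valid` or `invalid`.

invalid

Key decimal bytes [127, 92] = 7f 5c is 2 bytes ≤ B = 4; zero-pad to 4 bytes: K' = 7f 5c 00 00.
K' ⊕ ipad = 49 6a 36 36; K' ⊕ opad = 23 00 5c 5c.
Inner hash: sum = 73+106+54+54+218+0+8 = 513 → 02 01.
Outer hash (recomputed tag): sum = 35+0+92+92+2+1 = 222 → 00 de.
Recomputed tag = 00de; claimed = 00a1 → mismatch.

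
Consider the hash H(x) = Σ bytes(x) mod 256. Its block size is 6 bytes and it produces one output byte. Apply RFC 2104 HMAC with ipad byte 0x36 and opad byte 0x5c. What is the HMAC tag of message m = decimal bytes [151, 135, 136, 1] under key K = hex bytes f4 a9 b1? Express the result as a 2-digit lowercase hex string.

Key hex bytes f4 a9 b1 is 3 bytes ≤ B = 6; zero-pad to 6 bytes: K' = f4 a9 b1 00 00 00.
K' ⊕ ipad = c2 9f 87 36 36 36.  K' ⊕ opad = a8 f5 ed 5c 5c 5c.
Inner input = (K'⊕ipad) ∥ m = c2 9f 87 36 36 36 ∥ 97 87 88 01.
Inner hash: sum = 194+159+135+54+54+54+151+135+136+1 = 1073; mod 256 = 49 → 31.
Outer input = (K'⊕opad) ∥ inner = a8 f5 ed 5c 5c 5c ∥ 31.
Outer hash (tag): sum = 168+245+237+92+92+92+49 = 975; mod 256 = 207 → cf.

cf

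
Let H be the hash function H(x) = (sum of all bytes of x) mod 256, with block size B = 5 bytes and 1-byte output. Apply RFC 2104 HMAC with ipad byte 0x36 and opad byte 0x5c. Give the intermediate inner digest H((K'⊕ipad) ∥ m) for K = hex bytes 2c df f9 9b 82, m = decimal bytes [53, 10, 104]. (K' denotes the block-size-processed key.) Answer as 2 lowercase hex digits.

da

Key hex bytes 2c df f9 9b 82 is exactly B = 5 bytes: K' = 2c df f9 9b 82.
K' ⊕ ipad = 1a e9 cf ad b4.
Inner input = 1a e9 cf ad b4 ∥ 35 0a 68.
Inner hash: sum = 26+233+207+173+180+53+10+104 = 986; mod 256 = 218 → da.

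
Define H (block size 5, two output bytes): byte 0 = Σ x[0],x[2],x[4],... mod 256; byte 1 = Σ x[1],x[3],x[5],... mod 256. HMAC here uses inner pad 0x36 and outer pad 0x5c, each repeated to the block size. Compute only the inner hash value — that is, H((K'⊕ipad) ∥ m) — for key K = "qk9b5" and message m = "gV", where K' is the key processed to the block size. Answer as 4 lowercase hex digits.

Key "qk9b5" = 71 6b 39 62 35 is exactly B = 5 bytes: K' = 71 6b 39 62 35.
K' ⊕ ipad = 47 5d 0f 54 03.
Inner input = 47 5d 0f 54 03 ∥ 67 56.
Inner hash: even-index sum = 175 mod 256 = 175; odd-index sum = 280 mod 256 = 24 → af 18.

af18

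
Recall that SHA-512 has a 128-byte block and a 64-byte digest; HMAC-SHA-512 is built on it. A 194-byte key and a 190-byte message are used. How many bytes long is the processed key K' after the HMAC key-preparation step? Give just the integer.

Key is 194 > 128 bytes, so it is hashed to 64 bytes then zero-padded to 128: |K'| = 128.

128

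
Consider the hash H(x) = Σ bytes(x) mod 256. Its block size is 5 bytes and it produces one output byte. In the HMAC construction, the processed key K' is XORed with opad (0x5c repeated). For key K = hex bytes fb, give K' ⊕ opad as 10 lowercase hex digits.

Key hex bytes fb is 1 byte ≤ B = 5; zero-pad to 5 bytes: K' = fb 00 00 00 00.
XOR each byte with 0x5c: fb⊕5c=a7, 00⊕5c=5c, 00⊕5c=5c, 00⊕5c=5c, 00⊕5c=5c.

a75c5c5c5c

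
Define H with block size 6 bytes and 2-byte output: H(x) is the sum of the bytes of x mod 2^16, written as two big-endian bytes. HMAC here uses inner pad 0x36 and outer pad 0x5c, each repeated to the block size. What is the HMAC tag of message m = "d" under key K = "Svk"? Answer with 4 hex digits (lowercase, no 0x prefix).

Key "Svk" = 53 76 6b is 3 bytes ≤ B = 6; zero-pad to 6 bytes: K' = 53 76 6b 00 00 00.
K' ⊕ ipad = 65 40 5d 36 36 36.  K' ⊕ opad = 0f 2a 37 5c 5c 5c.
Inner input = (K'⊕ipad) ∥ m = 65 40 5d 36 36 36 ∥ 64.
Inner hash: sum = 101+64+93+54+54+54+100 = 520 → 02 08.
Outer input = (K'⊕opad) ∥ inner = 0f 2a 37 5c 5c 5c ∥ 02 08.
Outer hash (tag): sum = 15+42+55+92+92+92+2+8 = 398 → 01 8e.

018e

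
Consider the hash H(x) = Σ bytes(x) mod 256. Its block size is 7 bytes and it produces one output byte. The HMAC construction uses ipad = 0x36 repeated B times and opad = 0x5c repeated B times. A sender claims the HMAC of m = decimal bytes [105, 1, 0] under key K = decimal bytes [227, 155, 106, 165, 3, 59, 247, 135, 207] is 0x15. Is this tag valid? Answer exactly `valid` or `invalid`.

invalid

Key decimal bytes [227, 155, 106, 165, 3, 59, 247, 135, 207] = e3 9b 6a a5 03 3b f7 87 cf is 9 bytes > B = 7, so hash it first: H(key) = 18, then zero-pad to 7 bytes: K' = 18 00 00 00 00 00 00.
K' ⊕ ipad = 2e 36 36 36 36 36 36; K' ⊕ opad = 44 5c 5c 5c 5c 5c 5c.
Inner hash: sum = 46+54+54+54+54+54+54+105+1+0 = 476; mod 256 = 220 → dc.
Outer hash (recomputed tag): sum = 68+92+92+92+92+92+92+220 = 840; mod 256 = 72 → 48.
Recomputed tag = 48; claimed = 15 → mismatch.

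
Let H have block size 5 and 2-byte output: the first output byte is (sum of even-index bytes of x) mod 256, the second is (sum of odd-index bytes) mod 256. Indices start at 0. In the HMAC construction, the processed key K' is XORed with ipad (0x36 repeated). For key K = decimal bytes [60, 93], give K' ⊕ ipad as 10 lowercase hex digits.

Key decimal bytes [60, 93] = 3c 5d is 2 bytes ≤ B = 5; zero-pad to 5 bytes: K' = 3c 5d 00 00 00.
XOR each byte with 0x36: 3c⊕36=0a, 5d⊕36=6b, 00⊕36=36, 00⊕36=36, 00⊕36=36.

0a6b363636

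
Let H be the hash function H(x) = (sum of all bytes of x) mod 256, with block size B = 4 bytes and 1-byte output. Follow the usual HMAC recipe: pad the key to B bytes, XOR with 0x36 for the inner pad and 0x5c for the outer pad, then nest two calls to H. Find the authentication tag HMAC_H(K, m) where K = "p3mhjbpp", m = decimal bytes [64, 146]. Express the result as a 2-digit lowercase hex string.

Key "p3mhjbpp" = 70 33 6d 68 6a 62 70 70 is 8 bytes > B = 4, so hash it first: H(key) = 24, then zero-pad to 4 bytes: K' = 24 00 00 00.
K' ⊕ ipad = 12 36 36 36.  K' ⊕ opad = 78 5c 5c 5c.
Inner input = (K'⊕ipad) ∥ m = 12 36 36 36 ∥ 40 92.
Inner hash: sum = 18+54+54+54+64+146 = 390; mod 256 = 134 → 86.
Outer input = (K'⊕opad) ∥ inner = 78 5c 5c 5c ∥ 86.
Outer hash (tag): sum = 120+92+92+92+134 = 530; mod 256 = 18 → 12.

12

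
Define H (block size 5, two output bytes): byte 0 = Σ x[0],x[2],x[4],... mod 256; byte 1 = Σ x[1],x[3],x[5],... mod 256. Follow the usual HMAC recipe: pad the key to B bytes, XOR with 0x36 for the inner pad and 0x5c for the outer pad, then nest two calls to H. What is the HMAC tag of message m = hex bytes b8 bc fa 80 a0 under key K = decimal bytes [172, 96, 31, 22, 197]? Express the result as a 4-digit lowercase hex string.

Key decimal bytes [172, 96, 31, 22, 197] = ac 60 1f 16 c5 is exactly B = 5 bytes: K' = ac 60 1f 16 c5.
K' ⊕ ipad = 9a 56 29 20 f3.  K' ⊕ opad = f0 3c 43 4a 99.
Inner input = (K'⊕ipad) ∥ m = 9a 56 29 20 f3 ∥ b8 bc fa 80 a0.
Inner hash: even-index sum = 754 mod 256 = 242; odd-index sum = 712 mod 256 = 200 → f2 c8.
Outer input = (K'⊕opad) ∥ inner = f0 3c 43 4a 99 ∥ f2 c8.
Outer hash (tag): even-index sum = 660 mod 256 = 148; odd-index sum = 376 mod 256 = 120 → 94 78.

9478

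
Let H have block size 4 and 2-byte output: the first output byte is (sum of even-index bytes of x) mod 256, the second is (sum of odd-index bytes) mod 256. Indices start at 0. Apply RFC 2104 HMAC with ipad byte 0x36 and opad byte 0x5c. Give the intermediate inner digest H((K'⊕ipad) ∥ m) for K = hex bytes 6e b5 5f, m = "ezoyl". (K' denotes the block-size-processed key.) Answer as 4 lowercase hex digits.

Key hex bytes 6e b5 5f is 3 bytes ≤ B = 4; zero-pad to 4 bytes: K' = 6e b5 5f 00.
K' ⊕ ipad = 58 83 69 36.
Inner input = 58 83 69 36 ∥ 65 7a 6f 79 6c.
Inner hash: even-index sum = 513 mod 256 = 1; odd-index sum = 428 mod 256 = 172 → 01 ac.

01ac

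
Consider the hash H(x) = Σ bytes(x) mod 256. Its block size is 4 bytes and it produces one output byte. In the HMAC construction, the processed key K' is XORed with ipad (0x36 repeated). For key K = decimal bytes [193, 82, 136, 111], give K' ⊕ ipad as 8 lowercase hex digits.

f764be59

Key decimal bytes [193, 82, 136, 111] = c1 52 88 6f is exactly B = 4 bytes: K' = c1 52 88 6f.
XOR each byte with 0x36: c1⊕36=f7, 52⊕36=64, 88⊕36=be, 6f⊕36=59.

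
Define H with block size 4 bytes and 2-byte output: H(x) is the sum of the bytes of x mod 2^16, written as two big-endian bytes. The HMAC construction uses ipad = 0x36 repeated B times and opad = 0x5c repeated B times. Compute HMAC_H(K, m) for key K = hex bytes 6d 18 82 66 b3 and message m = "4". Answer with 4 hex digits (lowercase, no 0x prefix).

027c

Key hex bytes 6d 18 82 66 b3 is 5 bytes > B = 4, so hash it first: H(key) = 02 20, then zero-pad to 4 bytes: K' = 02 20 00 00.
K' ⊕ ipad = 34 16 36 36.  K' ⊕ opad = 5e 7c 5c 5c.
Inner input = (K'⊕ipad) ∥ m = 34 16 36 36 ∥ 34.
Inner hash: sum = 52+22+54+54+52 = 234 → 00 ea.
Outer input = (K'⊕opad) ∥ inner = 5e 7c 5c 5c ∥ 00 ea.
Outer hash (tag): sum = 94+124+92+92+0+234 = 636 → 02 7c.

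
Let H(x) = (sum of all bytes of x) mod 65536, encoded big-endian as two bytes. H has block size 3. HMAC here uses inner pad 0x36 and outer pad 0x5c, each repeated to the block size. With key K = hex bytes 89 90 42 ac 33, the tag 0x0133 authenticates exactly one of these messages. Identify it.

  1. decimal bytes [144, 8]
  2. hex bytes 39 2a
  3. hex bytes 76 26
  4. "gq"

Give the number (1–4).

Key hex bytes 89 90 42 ac 33 is 5 bytes > B = 3, so hash it first: H(key) = 02 3a, then zero-pad to 3 bytes: K' = 02 3a 00.
K' ⊕ ipad = 34 0c 36; K' ⊕ opad = 5e 66 5c.
m1: inner = H(34 0c 36 90 08) = 01 0e; tag = H(5e 66 5c 01 0e) = 012f
m2: inner = H(34 0c 36 39 2a) = 00 d9; tag = H(5e 66 5c 00 d9) = 01f9
m3: inner = H(34 0c 36 76 26) = 01 12; tag = H(5e 66 5c 01 12) = 0133 ← matches
m4: inner = H(34 0c 36 67 71) = 01 4e; tag = H(5e 66 5c 01 4e) = 016f

3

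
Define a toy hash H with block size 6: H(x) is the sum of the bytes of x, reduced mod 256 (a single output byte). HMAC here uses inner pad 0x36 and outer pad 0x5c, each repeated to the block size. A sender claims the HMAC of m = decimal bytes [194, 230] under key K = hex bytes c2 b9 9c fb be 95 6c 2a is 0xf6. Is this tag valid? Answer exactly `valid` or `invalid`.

Key hex bytes c2 b9 9c fb be 95 6c 2a is 8 bytes > B = 6, so hash it first: H(key) = fb, then zero-pad to 6 bytes: K' = fb 00 00 00 00 00.
K' ⊕ ipad = cd 36 36 36 36 36; K' ⊕ opad = a7 5c 5c 5c 5c 5c.
Inner hash: sum = 205+54+54+54+54+54+194+230 = 899; mod 256 = 131 → 83.
Outer hash (recomputed tag): sum = 167+92+92+92+92+92+131 = 758; mod 256 = 246 → f6.
Recomputed tag = f6; claimed = f6 → match.

valid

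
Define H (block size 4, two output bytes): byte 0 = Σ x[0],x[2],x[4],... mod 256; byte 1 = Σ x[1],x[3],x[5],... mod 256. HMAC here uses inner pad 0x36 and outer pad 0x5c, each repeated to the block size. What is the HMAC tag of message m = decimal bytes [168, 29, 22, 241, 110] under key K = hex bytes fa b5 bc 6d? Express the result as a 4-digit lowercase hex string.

0806

Key hex bytes fa b5 bc 6d is exactly B = 4 bytes: K' = fa b5 bc 6d.
K' ⊕ ipad = cc 83 8a 5b.  K' ⊕ opad = a6 e9 e0 31.
Inner input = (K'⊕ipad) ∥ m = cc 83 8a 5b ∥ a8 1d 16 f1 6e.
Inner hash: even-index sum = 642 mod 256 = 130; odd-index sum = 492 mod 256 = 236 → 82 ec.
Outer input = (K'⊕opad) ∥ inner = a6 e9 e0 31 ∥ 82 ec.
Outer hash (tag): even-index sum = 520 mod 256 = 8; odd-index sum = 518 mod 256 = 6 → 08 06.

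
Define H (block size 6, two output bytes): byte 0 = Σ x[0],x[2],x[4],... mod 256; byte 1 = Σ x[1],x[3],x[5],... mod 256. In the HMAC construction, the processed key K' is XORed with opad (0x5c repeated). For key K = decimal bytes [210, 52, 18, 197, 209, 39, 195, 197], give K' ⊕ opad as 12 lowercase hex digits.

Key decimal bytes [210, 52, 18, 197, 209, 39, 195, 197] = d2 34 12 c5 d1 27 c3 c5 is 8 bytes > B = 6, so hash it first: H(key) = 78 e5, then zero-pad to 6 bytes: K' = 78 e5 00 00 00 00.
XOR each byte with 0x5c: 78⊕5c=24, e5⊕5c=b9, 00⊕5c=5c, 00⊕5c=5c, 00⊕5c=5c, 00⊕5c=5c.

24b95c5c5c5c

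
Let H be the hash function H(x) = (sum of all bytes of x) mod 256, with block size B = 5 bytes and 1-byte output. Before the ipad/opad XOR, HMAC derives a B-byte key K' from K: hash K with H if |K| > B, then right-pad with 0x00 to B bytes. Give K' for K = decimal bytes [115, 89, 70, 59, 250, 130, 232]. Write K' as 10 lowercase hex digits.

b100000000

|K| = 7 > B = 5, so first hash the key.
H(K): sum = 115+89+70+59+250+130+232 = 945; mod 256 = 177 → b1.
Zero-pad H(K) = b1 to 5 bytes: K' = b1 00 00 00 00.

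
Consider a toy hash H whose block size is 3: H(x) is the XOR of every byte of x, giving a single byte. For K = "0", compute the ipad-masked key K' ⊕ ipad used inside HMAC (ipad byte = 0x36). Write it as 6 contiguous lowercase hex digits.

Key "0" = 30 is 1 byte ≤ B = 3; zero-pad to 3 bytes: K' = 30 00 00.
XOR each byte with 0x36: 30⊕36=06, 00⊕36=36, 00⊕36=36.

063636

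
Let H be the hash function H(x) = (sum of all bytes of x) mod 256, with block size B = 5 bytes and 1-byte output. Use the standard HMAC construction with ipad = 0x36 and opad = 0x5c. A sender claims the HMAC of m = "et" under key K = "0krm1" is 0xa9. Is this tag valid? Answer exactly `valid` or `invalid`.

invalid

Key "0krm1" = 30 6b 72 6d 31 is exactly B = 5 bytes: K' = 30 6b 72 6d 31.
K' ⊕ ipad = 06 5d 44 5b 07; K' ⊕ opad = 6c 37 2e 31 6d.
Inner hash: sum = 6+93+68+91+7+101+116 = 482; mod 256 = 226 → e2.
Outer hash (recomputed tag): sum = 108+55+46+49+109+226 = 593; mod 256 = 81 → 51.
Recomputed tag = 51; claimed = a9 → mismatch.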